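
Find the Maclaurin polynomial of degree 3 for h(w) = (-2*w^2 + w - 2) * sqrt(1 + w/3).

-19*w^3/54 - 65*w^2/36 + 2*w/3 - 2

Distribute the polynomial across the series and collect like powers.
h(0) = -2
h′(0) = 2/3
h′′(0) = -65/18
h′′′(0) = -19/9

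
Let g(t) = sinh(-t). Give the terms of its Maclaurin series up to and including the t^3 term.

[t^0] = 0;  [t^1] = -1;  [t^2] = 0;  [t^3] = -1/6.

-t^3/6 - t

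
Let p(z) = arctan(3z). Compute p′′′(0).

-54

From the series, [z^3] p = -9; multiply by 3! = 6 to get -54.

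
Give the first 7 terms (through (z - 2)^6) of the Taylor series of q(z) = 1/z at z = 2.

q(2) = 1/2
q′(2) = -1/4
q′′(2) = 1/4
q′′′(2) = -3/8
q^(4)(2) = 3/4
q^(5)(2) = -15/8
q^(6)(2) = 45/8
Then c_k = q^(k)(2)/k! gives each Taylor coefficient.

(z - 2)^6/128 - (z - 2)^5/64 + (z - 2)^4/32 - (z - 2)^3/16 + (z - 2)^2/8 - (z - 2)/4 + 1/2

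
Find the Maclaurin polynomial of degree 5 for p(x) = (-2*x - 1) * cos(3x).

-27*x^5/4 - 27*x^4/8 + 9*x^3 + 9*x^2/2 - 2*x - 1

Distribute the polynomial across the series and collect like powers.
p(0) = -1
p′(0) = -2
p′′(0) = 9
p′′′(0) = 54
p^(4)(0) = -81
p^(5)(0) = -810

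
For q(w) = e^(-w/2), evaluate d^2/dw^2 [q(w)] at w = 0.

Apply the Taylor formula c_k = f^(k)(a)/k!.
The coefficient of w^2 in the expansion is 1/8, so q′′(0) = 2! * (1/8) = 1/4.

1/4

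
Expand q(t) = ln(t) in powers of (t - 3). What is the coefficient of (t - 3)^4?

-1/324

Differentiate repeatedly and evaluate at the center.
q(3) = ln(3)
q′(3) = 1/3
q′′(3) = -1/9
q′′′(3) = 2/27
q^(4)(3) = -2/27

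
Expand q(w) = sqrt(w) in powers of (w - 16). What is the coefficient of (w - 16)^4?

Differentiate repeatedly and evaluate at the center.
q(16) = 4
q′(16) = 1/8
q′′(16) = -1/256
q′′′(16) = 3/8192
q^(4)(16) = -15/262144
The Taylor polynomial is Σ q^(k)(16)/k! · (w - 16)^k.

-5/2097152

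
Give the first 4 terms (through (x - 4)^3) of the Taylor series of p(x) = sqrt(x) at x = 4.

(x - 4)^3/512 - (x - 4)^2/64 + (x - 4)/4 + 2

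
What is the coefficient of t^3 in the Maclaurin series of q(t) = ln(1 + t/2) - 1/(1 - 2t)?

Add the two expansions coefficient-wise.

-191/24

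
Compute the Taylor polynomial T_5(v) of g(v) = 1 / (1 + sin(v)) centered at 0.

Write 1/(1+u) = 1 - u + u^2 - u^3 + ... and substitute the series for u.

-61*v^5/120 + 2*v^4/3 - 5*v^3/6 + v^2 - v + 1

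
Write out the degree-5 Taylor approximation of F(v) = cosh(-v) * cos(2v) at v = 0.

Take the Cauchy product of the two expansions.
F(0) = 1
F′(0) = 0
F′′(0) = -3
F′′′(0) = 0
F^(4)(0) = -7
F^(5)(0) = 0

-7*v^4/24 - 3*v^2/2 + 1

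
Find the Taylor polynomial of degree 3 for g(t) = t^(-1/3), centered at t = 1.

-14*(t - 1)^3/81 + 2*(t - 1)^2/9 - (t - 1)/3 + 1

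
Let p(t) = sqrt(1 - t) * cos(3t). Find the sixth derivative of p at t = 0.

Expand each factor separately, then convolve coefficients.
From the series, [t^6] p = -6549/5120; multiply by 6! = 720 to get -58941/64.

-58941/64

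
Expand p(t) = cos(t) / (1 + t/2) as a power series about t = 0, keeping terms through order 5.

Expand each factor separately, then convolve coefficients.
p(0) = 1
p′(0) = -1/2
p′′(0) = -1/2
p′′′(0) = 3/4
p^(4)(0) = -1/2
p^(5)(0) = 5/4
Then c_k = p^(k)(0)/k! gives each Taylor coefficient.

t^5/96 - t^4/48 + t^3/8 - t^2/4 - t/2 + 1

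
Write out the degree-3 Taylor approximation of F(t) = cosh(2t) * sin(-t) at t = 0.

Write out both Maclaurin series and multiply, keeping only the needed powers.

-11*t^3/6 - t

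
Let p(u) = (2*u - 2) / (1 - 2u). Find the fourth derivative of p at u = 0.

Shift and add copies of the series according to the polynomial's terms.
The coefficient of u^4 in the expansion is -16, so p^(4)(0) = 4! * (-16) = -384.

-384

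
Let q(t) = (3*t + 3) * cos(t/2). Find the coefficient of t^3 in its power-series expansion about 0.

-3/8

Distribute the polynomial across the series and collect like powers.
q(0) = 3
q′(0) = 3
q′′(0) = -3/4
q′′′(0) = -9/4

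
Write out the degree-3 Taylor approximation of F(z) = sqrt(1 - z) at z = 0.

-z^3/16 - z^2/8 - z/2 + 1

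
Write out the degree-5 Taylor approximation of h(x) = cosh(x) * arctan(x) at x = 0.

3*x^5/40 + x^3/6 + x

Take the Cauchy product of the two expansions.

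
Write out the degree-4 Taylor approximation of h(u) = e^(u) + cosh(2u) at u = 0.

Expand each term separately and add.
h(0) = 2
h′(0) = 1
h′′(0) = 5
h′′′(0) = 1
h^(4)(0) = 17

17*u^4/24 + u^3/6 + 5*u^2/2 + u + 2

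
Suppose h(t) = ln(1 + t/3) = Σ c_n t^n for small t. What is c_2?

-1/18

Differentiate repeatedly and evaluate at the center.
h(0) = 0
h′(0) = 1/3
h′′(0) = -1/9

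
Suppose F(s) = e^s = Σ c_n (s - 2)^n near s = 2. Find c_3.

Apply the Taylor formula c_k = f^(k)(a)/k!.
F(2) = e^(2)
F′(2) = e^(2)
F′′(2) = e^(2)
F′′′(2) = e^(2)
So c_3 = F′′′(2)/3! = e^(2)/6.

e^(2)/6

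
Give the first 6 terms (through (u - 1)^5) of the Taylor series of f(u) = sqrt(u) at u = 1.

f(1) = 1
f′(1) = 1/2
f′′(1) = -1/4
f′′′(1) = 3/8
f^(4)(1) = -15/16
f^(5)(1) = 105/32

7*(u - 1)^5/256 - 5*(u - 1)^4/128 + (u - 1)^3/16 - (u - 1)^2/8 + (u - 1)/2 + 1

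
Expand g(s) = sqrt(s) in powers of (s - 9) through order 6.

-7*(s - 9)^6/60466176 + 7*(s - 9)^5/5038848 - 5*(s - 9)^4/279936 + (s - 9)^3/3888 - (s - 9)^2/216 + (s - 9)/6 + 3

Use the known series and substitute for the argument.
g(9) = 3
g′(9) = 1/6
g′′(9) = -1/108
g′′′(9) = 1/648
g^(4)(9) = -5/11664
g^(5)(9) = 35/209952
g^(6)(9) = -35/419904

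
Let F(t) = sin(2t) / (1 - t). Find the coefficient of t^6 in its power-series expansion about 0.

Write out both Maclaurin series and multiply, keeping only the needed powers.
F(0) = 0
F′(0) = 2
F′′(0) = 4
F′′′(0) = 4
F^(4)(0) = 16
F^(5)(0) = 112
F^(6)(0) = 672
So c_6 = F^(6)(0)/6! = 14/15.

14/15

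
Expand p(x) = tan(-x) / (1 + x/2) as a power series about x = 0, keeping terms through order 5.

Write out both Maclaurin series and multiply, keeping only the needed powers.
p(0) = 0
p′(0) = -1
p′′(0) = 1
p′′′(0) = -7/2
p^(4)(0) = 7
p^(5)(0) = -67/2
The Taylor polynomial is Σ p^(k)(0)/k! · x^k.

-67*x^5/240 + 7*x^4/24 - 7*x^3/12 + x^2/2 - x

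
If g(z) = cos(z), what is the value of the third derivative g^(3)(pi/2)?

1

From the series, [(z - pi/2)^3] g = 1/6; multiply by 3! = 6 to get 1.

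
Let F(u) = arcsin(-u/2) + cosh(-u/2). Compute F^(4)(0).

1/16

Add the two expansions coefficient-wise.
The coefficient of u^4 in the expansion is 1/384, so F^(4)(0) = 4! * (1/384) = 1/16.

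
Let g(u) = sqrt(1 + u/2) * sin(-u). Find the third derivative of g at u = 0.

19/16

Write out both Maclaurin series and multiply, keeping only the needed powers.
From the series, [u^3] g = 19/96; multiply by 3! = 6 to get 19/16.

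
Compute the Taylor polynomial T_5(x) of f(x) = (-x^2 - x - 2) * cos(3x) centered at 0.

Shift and add copies of the series according to the polynomial's terms.
f(0) = -2
f′(0) = -1
f′′(0) = 16
f′′′(0) = 27
f^(4)(0) = -54
f^(5)(0) = -405
Then c_k = f^(k)(0)/k! gives each Taylor coefficient.

-27*x^5/8 - 9*x^4/4 + 9*x^3/2 + 8*x^2 - x - 2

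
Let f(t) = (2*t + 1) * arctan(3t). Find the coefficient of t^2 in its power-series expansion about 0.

6

Shift and add copies of the series according to the polynomial's terms.
f(0) = 0
f′(0) = 3
f′′(0) = 12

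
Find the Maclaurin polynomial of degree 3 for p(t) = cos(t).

1 - t^2/2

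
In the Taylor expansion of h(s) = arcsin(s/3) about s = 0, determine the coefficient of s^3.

[s^0] = 0;  [s^1] = 1/3;  [s^2] = 0;  [s^3] = 1/162.

1/162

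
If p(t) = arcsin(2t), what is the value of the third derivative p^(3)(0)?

Differentiate repeatedly and evaluate at the center.
From the series, [t^3] p = 4/3; multiply by 3! = 6 to get 8.

8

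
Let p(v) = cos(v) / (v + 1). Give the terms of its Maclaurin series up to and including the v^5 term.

-13*v^5/24 + 13*v^4/24 - v^3/2 + v^2/2 - v + 1

Use 1/(1 - r) = Σ r^k on the denominator, then take the Cauchy product.
p(0) = 1
p′(0) = -1
p′′(0) = 1
p′′′(0) = -3
p^(4)(0) = 13
p^(5)(0) = -65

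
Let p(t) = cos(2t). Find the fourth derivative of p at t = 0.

From the series, [t^4] p = 2/3; multiply by 4! = 24 to get 16.

16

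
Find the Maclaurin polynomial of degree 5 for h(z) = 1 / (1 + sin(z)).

Use the geometric series for the reciprocal, then substitute.

-61*z^5/120 + 2*z^4/3 - 5*z^3/6 + z^2 - z + 1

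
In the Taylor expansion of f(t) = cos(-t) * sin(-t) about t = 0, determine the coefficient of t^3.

Take the Cauchy product of the two expansions.

2/3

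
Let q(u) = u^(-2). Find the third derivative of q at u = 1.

-24

The coefficient of (u - 1)^3 in the expansion is -4, so q′′′(1) = 3! * (-4) = -24.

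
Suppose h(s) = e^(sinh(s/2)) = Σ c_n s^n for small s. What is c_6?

Substitute the inner expansion into the outer series and collect powers.
So c_6 = h^(6)(0)/6! = 37/46080.

37/46080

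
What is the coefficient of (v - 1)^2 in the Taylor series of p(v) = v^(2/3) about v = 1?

-1/9

p(1) = 1
p′(1) = 2/3
p′′(1) = -2/9
So c_2 = p′′(1)/2! = -1/9.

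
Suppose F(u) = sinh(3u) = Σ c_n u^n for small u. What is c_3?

9/2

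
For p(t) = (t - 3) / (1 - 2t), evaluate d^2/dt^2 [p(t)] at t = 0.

-20

Multiply each power in the prefactor through the base expansion.
The coefficient of t^2 in the expansion is -10, so p′′(0) = 2! * (-10) = -20.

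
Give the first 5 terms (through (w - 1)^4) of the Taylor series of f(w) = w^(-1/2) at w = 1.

35*(w - 1)^4/128 - 5*(w - 1)^3/16 + 3*(w - 1)^2/8 - (w - 1)/2 + 1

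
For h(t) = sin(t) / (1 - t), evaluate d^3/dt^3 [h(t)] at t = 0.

5

Write out both Maclaurin series and multiply, keeping only the needed powers.
The coefficient of t^3 in the expansion is 5/6, so h′′′(0) = 3! * (5/6) = 5.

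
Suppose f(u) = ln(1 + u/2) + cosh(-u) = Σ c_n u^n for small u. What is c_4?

Expand each term separately and add.
f(0) = 1
f′(0) = 1/2
f′′(0) = 3/4
f′′′(0) = 1/4
f^(4)(0) = 5/8
So c_4 = f^(4)(0)/4! = 5/192.

5/192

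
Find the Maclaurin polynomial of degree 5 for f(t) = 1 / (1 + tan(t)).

-32*t^5/15 + 5*t^4/3 - 4*t^3/3 + t^2 - t + 1

Write 1/(1+u) = 1 - u + u^2 - u^3 + ... and substitute the series for u.
f(0) = 1
f′(0) = -1
f′′(0) = 2
f′′′(0) = -8
f^(4)(0) = 40
f^(5)(0) = -256
Dividing each by k! gives the coefficients c_0, ..., c_5.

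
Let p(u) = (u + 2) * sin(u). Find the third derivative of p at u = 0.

Multiply each power in the prefactor through the base expansion.
The coefficient of u^3 in the expansion is -1/3, so p′′′(0) = 3! * (-1/3) = -2.

-2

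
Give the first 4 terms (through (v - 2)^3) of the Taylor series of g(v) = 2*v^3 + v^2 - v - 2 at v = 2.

2*(v - 2)^3 + 13*(v - 2)^2 + 27*(v - 2) + 16

Apply the Taylor formula c_k = f^(k)(a)/k!.
[(v - 2)^0] = 16;  [(v - 2)^1] = 27;  [(v - 2)^2] = 13;  [(v - 2)^3] = 2.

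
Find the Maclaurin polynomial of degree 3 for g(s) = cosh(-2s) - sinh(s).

Expand each term separately and add.
g(0) = 1
g′(0) = -1
g′′(0) = 4
g′′′(0) = -1
Dividing each by k! gives the coefficients c_0, ..., c_3.

-s^3/6 + 2*s^2 - s + 1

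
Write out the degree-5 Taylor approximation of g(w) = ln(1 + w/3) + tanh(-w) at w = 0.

-161*w^5/1215 - w^4/324 + 28*w^3/81 - w^2/18 - 2*w/3

Combine the two series term by term.
g(0) = 0
g′(0) = -2/3
g′′(0) = -1/9
g′′′(0) = 56/27
g^(4)(0) = -2/27
g^(5)(0) = -1288/81
Dividing each by k! gives the coefficients c_0, ..., c_5.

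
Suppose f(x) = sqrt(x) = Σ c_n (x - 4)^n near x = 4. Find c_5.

7/131072

f(4) = 2
f′(4) = 1/4
f′′(4) = -1/32
f′′′(4) = 3/256
f^(4)(4) = -15/2048
f^(5)(4) = 105/16384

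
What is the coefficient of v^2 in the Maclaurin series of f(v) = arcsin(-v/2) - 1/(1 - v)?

Add the two expansions coefficient-wise.
So c_2 = f′′(0)/2! = -1.

-1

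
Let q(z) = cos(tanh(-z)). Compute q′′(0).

Let u equal the inner series; expand the outer function in u and truncate.
The coefficient of z^2 in the expansion is -1/2, so q′′(0) = 2! * (-1/2) = -1.

-1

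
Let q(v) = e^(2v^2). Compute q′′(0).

4

From the series, [v^2] q = 2; multiply by 2! = 2 to get 4.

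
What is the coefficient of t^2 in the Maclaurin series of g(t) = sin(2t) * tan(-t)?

-2

Expand each factor separately, then convolve coefficients.
g(0) = 0
g′(0) = 0
g′′(0) = -4
The Taylor polynomial is Σ g^(k)(0)/k! · t^k.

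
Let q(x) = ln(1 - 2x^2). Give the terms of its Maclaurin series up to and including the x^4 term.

-2*x^4 - 2*x^2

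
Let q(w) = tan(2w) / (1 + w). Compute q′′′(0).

28

Multiply the two series term by term and collect like powers.
From the series, [w^3] q = 14/3; multiply by 3! = 6 to get 28.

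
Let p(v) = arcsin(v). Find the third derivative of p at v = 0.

1

Differentiate repeatedly and evaluate at the center.
The coefficient of v^3 in the expansion is 1/6, so p′′′(0) = 3! * (1/6) = 1.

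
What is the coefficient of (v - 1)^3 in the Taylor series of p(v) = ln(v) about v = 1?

1/3

Differentiate repeatedly and evaluate at the center.
[(v - 1)^0] = 0;  [(v - 1)^1] = 1;  [(v - 1)^2] = -1/2;  [(v - 1)^3] = 1/3.
So c_3 = p′′′(1)/3! = 1/3.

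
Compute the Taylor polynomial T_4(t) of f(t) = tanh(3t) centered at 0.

Compute the successive derivatives at the expansion point and divide by k!.
[t^0] = 0;  [t^1] = 3;  [t^2] = 0;  [t^3] = -9;  [t^4] = 0.

-9*t^3 + 3*t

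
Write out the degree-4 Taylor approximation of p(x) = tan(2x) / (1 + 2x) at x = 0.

-64*x^4/3 + 32*x^3/3 - 4*x^2 + 2*x

Write out both Maclaurin series and multiply, keeping only the needed powers.
p(0) = 0
p′(0) = 2
p′′(0) = -8
p′′′(0) = 64
p^(4)(0) = -512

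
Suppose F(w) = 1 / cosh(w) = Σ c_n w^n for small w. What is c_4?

Write the quotient as an unknown series and match coefficients against numerator = denominator · series.
F(0) = 1
F′(0) = 0
F′′(0) = -1
F′′′(0) = 0
F^(4)(0) = 5
Dividing each by k! gives the coefficients c_0, ..., c_4.

5/24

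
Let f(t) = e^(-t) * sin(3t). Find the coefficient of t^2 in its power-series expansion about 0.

Take the Cauchy product of the two expansions.
f(0) = 0
f′(0) = 3
f′′(0) = -6
So c_2 = f′′(0)/2! = -3.

-3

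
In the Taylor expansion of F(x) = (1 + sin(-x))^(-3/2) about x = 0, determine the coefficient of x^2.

15/8

Compose series: expand the inner function first, then feed it into the outer expansion.
[x^0] = 1;  [x^1] = 3/2;  [x^2] = 15/8.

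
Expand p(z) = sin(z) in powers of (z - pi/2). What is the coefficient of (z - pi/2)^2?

Apply the Taylor formula c_k = f^(k)(a)/k!.
p(pi/2) = 1
p′(pi/2) = 0
p′′(pi/2) = -1
Dividing each by k! gives the coefficients c_0, ..., c_2.

-1/2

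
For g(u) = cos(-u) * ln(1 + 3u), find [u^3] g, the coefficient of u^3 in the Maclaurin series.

15/2

Write out both Maclaurin series and multiply, keeping only the needed powers.
So c_3 = g′′′(0)/3! = 15/2.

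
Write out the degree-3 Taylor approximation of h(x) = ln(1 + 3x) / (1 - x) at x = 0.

15*x^3/2 - 3*x^2/2 + 3*x

Multiply the two series term by term and collect like powers.
[x^0] = 0;  [x^1] = 3;  [x^2] = -3/2;  [x^3] = 15/2.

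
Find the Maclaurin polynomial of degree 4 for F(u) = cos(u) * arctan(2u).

-11*u^3/3 + 2*u

Take the Cauchy product of the two expansions.
F(0) = 0
F′(0) = 2
F′′(0) = 0
F′′′(0) = -22
F^(4)(0) = 0
Then c_k = F^(k)(0)/k! gives each Taylor coefficient.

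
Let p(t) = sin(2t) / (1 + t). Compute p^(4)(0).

Write out both Maclaurin series and multiply, keeping only the needed powers.
From the series, [t^4] p = -2/3; multiply by 4! = 24 to get -16.

-16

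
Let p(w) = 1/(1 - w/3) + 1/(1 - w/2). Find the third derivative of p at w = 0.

Combine the two series term by term.
From the series, [w^3] p = 35/216; multiply by 3! = 6 to get 35/36.

35/36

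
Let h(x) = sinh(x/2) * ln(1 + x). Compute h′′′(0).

Multiply the two series term by term and collect like powers.
The coefficient of x^3 in the expansion is -1/4, so h′′′(0) = 3! * (-1/4) = -3/2.

-3/2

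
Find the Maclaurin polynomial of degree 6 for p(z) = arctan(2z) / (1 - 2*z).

Use 1/(1 - r) = Σ r^k on the denominator, then take the Cauchy product.
[z^0] = 0;  [z^1] = 2;  [z^2] = 4;  [z^3] = 16/3;  [z^4] = 32/3;  [z^5] = 416/15;  [z^6] = 832/15.

832*z^6/15 + 416*z^5/15 + 32*z^4/3 + 16*z^3/3 + 4*z^2 + 2*z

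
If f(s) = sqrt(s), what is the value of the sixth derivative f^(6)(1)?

-945/64

Use the known series and substitute for the argument.
The coefficient of (s - 1)^6 in the expansion is -21/1024, so f^(6)(1) = 6! * (-21/1024) = -945/64.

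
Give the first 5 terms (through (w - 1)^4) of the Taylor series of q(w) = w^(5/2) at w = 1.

-5*(w - 1)^4/128 + 5*(w - 1)^3/16 + 15*(w - 1)^2/8 + 5*(w - 1)/2 + 1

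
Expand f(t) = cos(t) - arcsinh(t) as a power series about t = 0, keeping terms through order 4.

Expand each term separately and add.

t^4/24 + t^3/6 - t^2/2 - t + 1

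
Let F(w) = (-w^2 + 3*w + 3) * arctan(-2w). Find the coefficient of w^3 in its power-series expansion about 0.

Multiply each power in the prefactor through the base expansion.
F(0) = 0
F′(0) = -6
F′′(0) = -12
F′′′(0) = 60

10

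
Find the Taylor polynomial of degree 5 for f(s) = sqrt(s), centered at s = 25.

7*(s - 25)^5/500000000 - (s - 25)^4/2000000 + (s - 25)^3/50000 - (s - 25)^2/1000 + (s - 25)/10 + 5

Differentiate repeatedly and evaluate at the center.
[(s - 25)^0] = 5;  [(s - 25)^1] = 1/10;  [(s - 25)^2] = -1/1000;  [(s - 25)^3] = 1/50000;  [(s - 25)^4] = -1/2000000;  [(s - 25)^5] = 7/500000000.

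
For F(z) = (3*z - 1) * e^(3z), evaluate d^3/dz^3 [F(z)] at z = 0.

54

Distribute the polynomial across the series and collect like powers.
The coefficient of z^3 in the expansion is 9, so F′′′(0) = 3! * (9) = 54.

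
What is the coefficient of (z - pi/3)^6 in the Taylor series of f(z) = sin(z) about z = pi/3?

f(pi/3) = sqrt(3)/2
f′(pi/3) = 1/2
f′′(pi/3) = -sqrt(3)/2
f′′′(pi/3) = -1/2
f^(4)(pi/3) = sqrt(3)/2
f^(5)(pi/3) = 1/2
f^(6)(pi/3) = -sqrt(3)/2
Then c_k = f^(k)(pi/3)/k! gives each Taylor coefficient.

-sqrt(3)/1440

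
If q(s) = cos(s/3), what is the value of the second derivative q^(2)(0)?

-1/9

The coefficient of s^2 in the expansion is -1/18, so q′′(0) = 2! * (-1/18) = -1/9.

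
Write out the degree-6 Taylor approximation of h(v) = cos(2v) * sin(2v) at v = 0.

Take the Cauchy product of the two expansions.
h(0) = 0
h′(0) = 2
h′′(0) = 0
h′′′(0) = -32
h^(4)(0) = 0
h^(5)(0) = 512
h^(6)(0) = 0

64*v^5/15 - 16*v^3/3 + 2*v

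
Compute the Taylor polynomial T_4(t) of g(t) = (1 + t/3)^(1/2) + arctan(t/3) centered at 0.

-5*t^4/10368 - 13*t^3/1296 - t^2/72 + t/2 + 1

Add the two expansions coefficient-wise.
g(0) = 1
g′(0) = 1/2
g′′(0) = -1/36
g′′′(0) = -13/216
g^(4)(0) = -5/432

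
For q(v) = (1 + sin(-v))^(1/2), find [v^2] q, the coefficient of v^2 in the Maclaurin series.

Plug the Maclaurin series of the inner function into that of the outer and collect terms.

-1/8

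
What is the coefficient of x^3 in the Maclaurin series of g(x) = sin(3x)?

g(0) = 0
g′(0) = 3
g′′(0) = 0
g′′′(0) = -27
So c_3 = g′′′(0)/3! = -9/2.

-9/2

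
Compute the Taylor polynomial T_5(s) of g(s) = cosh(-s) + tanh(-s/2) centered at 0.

Combine the two series term by term.
g(0) = 1
g′(0) = -1/2
g′′(0) = 1
g′′′(0) = 1/4
g^(4)(0) = 1
g^(5)(0) = -1/2
Dividing each by k! gives the coefficients c_0, ..., c_5.

-s^5/240 + s^4/24 + s^3/24 + s^2/2 - s/2 + 1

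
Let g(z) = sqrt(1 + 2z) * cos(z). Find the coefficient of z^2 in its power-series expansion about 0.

Multiply the two series term by term and collect like powers.
[z^0] = 1;  [z^1] = 1;  [z^2] = -1.

-1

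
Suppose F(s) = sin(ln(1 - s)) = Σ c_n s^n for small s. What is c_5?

Let u equal the inner series; expand the outer function in u and truncate.

1/12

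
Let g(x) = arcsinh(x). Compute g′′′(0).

-1

From the series, [x^3] g = -1/6; multiply by 3! = 6 to get -1.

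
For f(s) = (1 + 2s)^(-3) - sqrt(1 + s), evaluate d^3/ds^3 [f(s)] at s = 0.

-3843/8

Expand each term separately and add.
From the series, [s^3] f = -1281/16; multiply by 3! = 6 to get -3843/8.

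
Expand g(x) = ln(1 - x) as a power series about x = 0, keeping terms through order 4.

-x^4/4 - x^3/3 - x^2/2 - x

Differentiate repeatedly and evaluate at the center.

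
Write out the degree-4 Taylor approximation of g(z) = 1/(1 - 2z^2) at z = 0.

Apply the Taylor formula c_k = f^(k)(a)/k!.
g(0) = 1
g′(0) = 0
g′′(0) = 4
g′′′(0) = 0
g^(4)(0) = 96

4*z^4 + 2*z^2 + 1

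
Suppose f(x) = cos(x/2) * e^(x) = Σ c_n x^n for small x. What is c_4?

Take the Cauchy product of the two expansions.
f(0) = 1
f′(0) = 1
f′′(0) = 3/4
f′′′(0) = 1/4
f^(4)(0) = -7/16
Then c_k = f^(k)(0)/k! gives each Taylor coefficient.

-7/384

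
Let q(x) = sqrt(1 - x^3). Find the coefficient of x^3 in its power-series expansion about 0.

-1/2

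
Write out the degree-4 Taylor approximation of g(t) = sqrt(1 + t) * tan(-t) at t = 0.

Write out both Maclaurin series and multiply, keeping only the needed powers.
g(0) = 0
g′(0) = -1
g′′(0) = -1
g′′′(0) = -5/4
g^(4)(0) = -11/2

-11*t^4/48 - 5*t^3/24 - t^2/2 - t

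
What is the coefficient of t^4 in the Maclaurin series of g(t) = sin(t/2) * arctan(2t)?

-11/8

Take the Cauchy product of the two expansions.
g(0) = 0
g′(0) = 0
g′′(0) = 2
g′′′(0) = 0
g^(4)(0) = -33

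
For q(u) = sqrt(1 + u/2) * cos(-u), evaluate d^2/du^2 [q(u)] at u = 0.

Write out both Maclaurin series and multiply, keeping only the needed powers.
From the series, [u^2] q = -17/32; multiply by 2! = 2 to get -17/16.

-17/16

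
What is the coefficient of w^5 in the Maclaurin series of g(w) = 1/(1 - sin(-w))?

Substitute the inner expansion into the outer series and collect powers.
g(0) = 1
g′(0) = -1
g′′(0) = 2
g′′′(0) = -5
g^(4)(0) = 16
g^(5)(0) = -61
So c_5 = g^(5)(0)/5! = -61/120.

-61/120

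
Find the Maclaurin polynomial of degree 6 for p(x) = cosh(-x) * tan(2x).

Write out both Maclaurin series and multiply, keeping only the needed powers.
p(0) = 0
p′(0) = 2
p′′(0) = 0
p′′′(0) = 22
p^(4)(0) = 0
p^(5)(0) = 682
p^(6)(0) = 0
Then c_k = p^(k)(0)/k! gives each Taylor coefficient.

341*x^5/60 + 11*x^3/3 + 2*x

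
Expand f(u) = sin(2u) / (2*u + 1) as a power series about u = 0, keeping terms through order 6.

Expand 1/(denominator) as a geometric series and multiply by the numerator's series.
[u^0] = 0;  [u^1] = 2;  [u^2] = -4;  [u^3] = 20/3;  [u^4] = -40/3;  [u^5] = 404/15;  [u^6] = -808/15.

-808*u^6/15 + 404*u^5/15 - 40*u^4/3 + 20*u^3/3 - 4*u^2 + 2*u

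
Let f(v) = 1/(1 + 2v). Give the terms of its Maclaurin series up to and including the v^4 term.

Apply the Taylor formula c_k = f^(k)(a)/k!.
f(0) = 1
f′(0) = -2
f′′(0) = 8
f′′′(0) = -48
f^(4)(0) = 384
Dividing each by k! gives the coefficients c_0, ..., c_4.

16*v^4 - 8*v^3 + 4*v^2 - 2*v + 1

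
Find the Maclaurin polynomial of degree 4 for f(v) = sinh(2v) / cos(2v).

Divide the numerator series by the denominator series (power-series long division).
f(0) = 0
f′(0) = 2
f′′(0) = 0
f′′′(0) = 32
f^(4)(0) = 0
Then c_k = f^(k)(0)/k! gives each Taylor coefficient.

16*v^3/3 + 2*v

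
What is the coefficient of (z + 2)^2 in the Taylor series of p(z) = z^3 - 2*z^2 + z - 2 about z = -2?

Compute the successive derivatives at the expansion point and divide by k!.
[(z + 2)^0] = -20;  [(z + 2)^1] = 21;  [(z + 2)^2] = -8.

-8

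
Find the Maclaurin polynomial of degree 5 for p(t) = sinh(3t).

81*t^5/40 + 9*t^3/2 + 3*t

[t^0] = 0;  [t^1] = 3;  [t^2] = 0;  [t^3] = 9/2;  [t^4] = 0;  [t^5] = 81/40.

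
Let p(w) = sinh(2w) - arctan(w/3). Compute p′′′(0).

218/27

Expand each term separately and add.
The coefficient of w^3 in the expansion is 109/81, so p′′′(0) = 3! * (109/81) = 218/27.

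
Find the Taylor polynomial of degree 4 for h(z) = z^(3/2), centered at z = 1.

h(1) = 1
h′(1) = 3/2
h′′(1) = 3/4
h′′′(1) = -3/8
h^(4)(1) = 9/16
Then c_k = h^(k)(1)/k! gives each Taylor coefficient.

3*(z - 1)^4/128 - (z - 1)^3/16 + 3*(z - 1)^2/8 + 3*(z - 1)/2 + 1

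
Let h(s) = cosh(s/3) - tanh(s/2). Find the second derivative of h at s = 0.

1/9

Expand each term separately and add.
The coefficient of s^2 in the expansion is 1/18, so h′′(0) = 2! * (1/18) = 1/9.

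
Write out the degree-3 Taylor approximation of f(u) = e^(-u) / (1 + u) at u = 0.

Multiply the two series term by term and collect like powers.

-8*u^3/3 + 5*u^2/2 - 2*u + 1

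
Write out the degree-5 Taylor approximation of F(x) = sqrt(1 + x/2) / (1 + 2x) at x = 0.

Expand each factor separately, then convolve coefficients.

-227025*x^5/8192 + 28379*x^4/2048 - 887*x^3/128 + 111*x^2/32 - 7*x/4 + 1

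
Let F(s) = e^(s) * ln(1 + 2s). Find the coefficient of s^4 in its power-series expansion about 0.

-2

Write out both Maclaurin series and multiply, keeping only the needed powers.
F(0) = 0
F′(0) = 2
F′′(0) = 0
F′′′(0) = 10
F^(4)(0) = -48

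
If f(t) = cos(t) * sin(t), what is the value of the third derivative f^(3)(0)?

Write out both Maclaurin series and multiply, keeping only the needed powers.
From the series, [t^3] f = -2/3; multiply by 3! = 6 to get -4.

-4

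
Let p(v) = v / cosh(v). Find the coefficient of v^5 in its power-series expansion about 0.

5/24

Divide the numerator series by the denominator series (power-series long division).
[v^0] = 0;  [v^1] = 1;  [v^2] = 0;  [v^3] = -1/2;  [v^4] = 0;  [v^5] = 5/24.
So c_5 = p^(5)(0)/5! = 5/24.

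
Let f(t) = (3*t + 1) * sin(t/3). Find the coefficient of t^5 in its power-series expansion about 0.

Shift and add copies of the series according to the polynomial's terms.
So c_5 = f^(5)(0)/5! = 1/29160.

1/29160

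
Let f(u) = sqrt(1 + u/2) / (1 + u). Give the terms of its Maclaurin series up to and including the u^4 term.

1451*u^4/2048 - 91*u^3/128 + 23*u^2/32 - 3*u/4 + 1

Write out both Maclaurin series and multiply, keeping only the needed powers.
f(0) = 1
f′(0) = -3/4
f′′(0) = 23/16
f′′′(0) = -273/64
f^(4)(0) = 4353/256
Then c_k = f^(k)(0)/k! gives each Taylor coefficient.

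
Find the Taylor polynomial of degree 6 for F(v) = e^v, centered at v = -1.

F(-1) = e^(-1)
F′(-1) = e^(-1)
F′′(-1) = e^(-1)
F′′′(-1) = e^(-1)
F^(4)(-1) = e^(-1)
F^(5)(-1) = e^(-1)
F^(6)(-1) = e^(-1)

(v + 1)^6*e^(-1)/720 + (v + 1)^5*e^(-1)/120 + (v + 1)^4*e^(-1)/24 + (v + 1)^3*e^(-1)/6 + (v + 1)^2*e^(-1)/2 + (v + 1)*e^(-1) + e^(-1)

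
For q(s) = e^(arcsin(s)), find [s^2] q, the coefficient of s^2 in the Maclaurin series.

Plug the Maclaurin series of the inner function into that of the outer and collect terms.
q(0) = 1
q′(0) = 1
q′′(0) = 1
Dividing each by k! gives the coefficients c_0, ..., c_2.

1/2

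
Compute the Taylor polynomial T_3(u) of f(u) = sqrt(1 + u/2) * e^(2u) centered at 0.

683*u^3/384 + 79*u^2/32 + 9*u/4 + 1

Write out both Maclaurin series and multiply, keeping only the needed powers.
[u^0] = 1;  [u^1] = 9/4;  [u^2] = 79/32;  [u^3] = 683/384.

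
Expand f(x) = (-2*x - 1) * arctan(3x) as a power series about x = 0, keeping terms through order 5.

-243*x^5/5 + 18*x^4 + 9*x^3 - 6*x^2 - 3*x

Distribute the polynomial across the series and collect like powers.
f(0) = 0
f′(0) = -3
f′′(0) = -12
f′′′(0) = 54
f^(4)(0) = 432
f^(5)(0) = -5832
Then c_k = f^(k)(0)/k! gives each Taylor coefficient.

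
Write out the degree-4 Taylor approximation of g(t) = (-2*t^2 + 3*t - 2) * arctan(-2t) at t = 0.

8*t^4 - 4*t^3/3 - 6*t^2 + 4*t

Distribute the polynomial across the series and collect like powers.
[t^0] = 0;  [t^1] = 4;  [t^2] = -6;  [t^3] = -4/3;  [t^4] = 8.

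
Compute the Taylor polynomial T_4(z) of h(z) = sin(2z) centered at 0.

-4*z^3/3 + 2*z

Apply the Taylor formula c_k = f^(k)(a)/k!.
h(0) = 0
h′(0) = 2
h′′(0) = 0
h′′′(0) = -8
h^(4)(0) = 0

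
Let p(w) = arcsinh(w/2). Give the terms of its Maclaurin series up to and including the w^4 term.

-w^3/48 + w/2

[w^0] = 0;  [w^1] = 1/2;  [w^2] = 0;  [w^3] = -1/48;  [w^4] = 0.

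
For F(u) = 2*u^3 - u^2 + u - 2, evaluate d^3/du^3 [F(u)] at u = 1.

12

The coefficient of (u - 1)^3 in the expansion is 2, so F′′′(1) = 3! * (2) = 12.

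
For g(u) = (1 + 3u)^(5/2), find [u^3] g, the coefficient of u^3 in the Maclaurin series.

Compute the successive derivatives at the expansion point and divide by k!.
[u^0] = 1;  [u^1] = 15/2;  [u^2] = 135/8;  [u^3] = 135/16.

135/16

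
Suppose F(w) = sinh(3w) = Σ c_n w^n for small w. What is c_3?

9/2

Differentiate repeatedly and evaluate at the center.
F(0) = 0
F′(0) = 3
F′′(0) = 0
F′′′(0) = 27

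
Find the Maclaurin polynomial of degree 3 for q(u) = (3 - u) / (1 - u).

2*u^3 + 2*u^2 + 2*u + 3

Distribute the polynomial across the series and collect like powers.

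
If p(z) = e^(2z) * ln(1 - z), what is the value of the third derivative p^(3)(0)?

-20

Take the Cauchy product of the two expansions.
The coefficient of z^3 in the expansion is -10/3, so p′′′(0) = 3! * (-10/3) = -20.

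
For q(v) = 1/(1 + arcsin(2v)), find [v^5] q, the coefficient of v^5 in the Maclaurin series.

-252/5

Plug the Maclaurin series of the inner function into that of the outer and collect terms.
[v^0] = 1;  [v^1] = -2;  [v^2] = 4;  [v^3] = -28/3;  [v^4] = 64/3;  [v^5] = -252/5.
So c_5 = q^(5)(0)/5! = -252/5.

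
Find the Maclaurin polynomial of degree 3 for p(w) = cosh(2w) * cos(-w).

Write out both Maclaurin series and multiply, keeping only the needed powers.
[w^0] = 1;  [w^1] = 0;  [w^2] = 3/2;  [w^3] = 0.

3*w^2/2 + 1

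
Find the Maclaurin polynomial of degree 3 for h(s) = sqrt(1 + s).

h(0) = 1
h′(0) = 1/2
h′′(0) = -1/4
h′′′(0) = 3/8
The Taylor polynomial is Σ h^(k)(0)/k! · s^k.

s^3/16 - s^2/8 + s/2 + 1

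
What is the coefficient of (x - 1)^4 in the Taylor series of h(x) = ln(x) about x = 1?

-1/4

h(1) = 0
h′(1) = 1
h′′(1) = -1
h′′′(1) = 2
h^(4)(1) = -6
So c_4 = h^(4)(1)/4! = -1/4.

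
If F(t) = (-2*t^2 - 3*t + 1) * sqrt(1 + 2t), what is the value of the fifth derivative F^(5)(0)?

Distribute the polynomial across the series and collect like powers.
From the series, [t^5] F = 7/4; multiply by 5! = 120 to get 210.

210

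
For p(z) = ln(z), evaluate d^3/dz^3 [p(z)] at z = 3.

2/27

Differentiate repeatedly and evaluate at the center.
From the series, [(z - 3)^3] p = 1/81; multiply by 3! = 6 to get 2/27.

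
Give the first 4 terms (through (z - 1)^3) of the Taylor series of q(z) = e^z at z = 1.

Apply the Taylor formula c_k = f^(k)(a)/k!.
[(z - 1)^0] = e;  [(z - 1)^1] = e;  [(z - 1)^2] = e/2;  [(z - 1)^3] = e/6.

e*(z - 1)^3/6 + e*(z - 1)^2/2 + e*(z - 1) + e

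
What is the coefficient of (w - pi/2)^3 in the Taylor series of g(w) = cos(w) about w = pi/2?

1/6

g(pi/2) = 0
g′(pi/2) = -1
g′′(pi/2) = 0
g′′′(pi/2) = 1
So c_3 = g′′′(pi/2)/3! = 1/6.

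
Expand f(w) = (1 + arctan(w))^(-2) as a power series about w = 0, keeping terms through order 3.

Let u equal the inner series; expand the outer function in u and truncate.
f(0) = 1
f′(0) = -2
f′′(0) = 6
f′′′(0) = -20
The Taylor polynomial is Σ f^(k)(0)/k! · w^k.

-10*w^3/3 + 3*w^2 - 2*w + 1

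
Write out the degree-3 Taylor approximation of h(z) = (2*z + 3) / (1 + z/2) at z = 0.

Multiply each power in the prefactor through the base expansion.
h(0) = 3
h′(0) = 1/2
h′′(0) = -1/2
h′′′(0) = 3/4

z^3/8 - z^2/4 + z/2 + 3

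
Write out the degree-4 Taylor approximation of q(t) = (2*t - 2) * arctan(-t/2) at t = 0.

t^4/12 - t^3/12 - t^2 + t

Shift and add copies of the series according to the polynomial's terms.
q(0) = 0
q′(0) = 1
q′′(0) = -2
q′′′(0) = -1/2
q^(4)(0) = 2
The Taylor polynomial is Σ q^(k)(0)/k! · t^k.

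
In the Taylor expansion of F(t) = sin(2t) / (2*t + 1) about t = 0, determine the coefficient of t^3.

Expand 1/(denominator) as a geometric series and multiply by the numerator's series.
[t^0] = 0;  [t^1] = 2;  [t^2] = -4;  [t^3] = 20/3.

20/3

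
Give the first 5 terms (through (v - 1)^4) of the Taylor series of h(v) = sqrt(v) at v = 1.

-5*(v - 1)^4/128 + (v - 1)^3/16 - (v - 1)^2/8 + (v - 1)/2 + 1

Compute the successive derivatives at the expansion point and divide by k!.
[(v - 1)^0] = 1;  [(v - 1)^1] = 1/2;  [(v - 1)^2] = -1/8;  [(v - 1)^3] = 1/16;  [(v - 1)^4] = -5/128.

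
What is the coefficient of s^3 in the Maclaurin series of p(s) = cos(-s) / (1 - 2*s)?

Use 1/(1 - r) = Σ r^k on the denominator, then take the Cauchy product.
p(0) = 1
p′(0) = 2
p′′(0) = 7
p′′′(0) = 42
So c_3 = p′′′(0)/3! = 7.

7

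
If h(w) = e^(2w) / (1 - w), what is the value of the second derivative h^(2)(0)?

Write out both Maclaurin series and multiply, keeping only the needed powers.
The coefficient of w^2 in the expansion is 5, so h′′(0) = 2! * (5) = 10.

10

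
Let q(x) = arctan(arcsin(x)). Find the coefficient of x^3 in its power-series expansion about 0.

Plug the Maclaurin series of the inner function into that of the outer and collect terms.
q(0) = 0
q′(0) = 1
q′′(0) = 0
q′′′(0) = -1
So c_3 = q′′′(0)/3! = -1/6.

-1/6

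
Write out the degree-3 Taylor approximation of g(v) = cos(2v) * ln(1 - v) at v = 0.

Write out both Maclaurin series and multiply, keeping only the needed powers.
g(0) = 0
g′(0) = -1
g′′(0) = -1
g′′′(0) = 10
Dividing each by k! gives the coefficients c_0, ..., c_3.

5*v^3/3 - v^2/2 - v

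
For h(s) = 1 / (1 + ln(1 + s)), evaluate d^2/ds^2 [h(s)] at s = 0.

Expand as Σ (-1)^k u^k with u equal to the inner function's series.
From the series, [s^2] h = 3/2; multiply by 2! = 2 to get 3.

3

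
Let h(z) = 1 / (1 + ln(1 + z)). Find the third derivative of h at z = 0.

Write 1/(1+u) = 1 - u + u^2 - u^3 + ... and substitute the series for u.
From the series, [z^3] h = -7/3; multiply by 3! = 6 to get -14.

-14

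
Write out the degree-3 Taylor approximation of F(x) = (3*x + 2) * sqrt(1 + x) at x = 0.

-x^3/4 + 5*x^2/4 + 4*x + 2

Shift and add copies of the series according to the polynomial's terms.
F(0) = 2
F′(0) = 4
F′′(0) = 5/2
F′′′(0) = -3/2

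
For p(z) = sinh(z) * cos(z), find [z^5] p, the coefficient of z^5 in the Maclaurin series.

-1/30

Take the Cauchy product of the two expansions.
[z^0] = 0;  [z^1] = 1;  [z^2] = 0;  [z^3] = -1/3;  [z^4] = 0;  [z^5] = -1/30.
So c_5 = p^(5)(0)/5! = -1/30.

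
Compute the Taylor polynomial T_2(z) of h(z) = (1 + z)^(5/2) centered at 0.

15*z^2/8 + 5*z/2 + 1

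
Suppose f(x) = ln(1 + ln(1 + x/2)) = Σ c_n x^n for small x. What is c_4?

Plug the Maclaurin series of the inner function into that of the outer and collect terms.
f(0) = 0
f′(0) = 1/2
f′′(0) = -1/2
f′′′(0) = 7/8
f^(4)(0) = -35/16
So c_4 = f^(4)(0)/4! = -35/384.

-35/384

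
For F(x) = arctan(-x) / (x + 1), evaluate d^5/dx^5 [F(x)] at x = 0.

Use 1/(1 - r) = Σ r^k on the denominator, then take the Cauchy product.
The coefficient of x^5 in the expansion is -13/15, so F^(5)(0) = 5! * (-13/15) = -104.

-104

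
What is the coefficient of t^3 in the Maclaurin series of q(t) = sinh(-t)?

q(0) = 0
q′(0) = -1
q′′(0) = 0
q′′′(0) = -1
So c_3 = q′′′(0)/3! = -1/6.

-1/6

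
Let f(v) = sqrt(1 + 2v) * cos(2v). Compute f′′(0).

Multiply the two series term by term and collect like powers.
From the series, [v^2] f = -5/2; multiply by 2! = 2 to get -5.

-5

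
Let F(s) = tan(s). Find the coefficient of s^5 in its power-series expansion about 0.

2/15

F(0) = 0
F′(0) = 1
F′′(0) = 0
F′′′(0) = 2
F^(4)(0) = 0
F^(5)(0) = 16
So c_5 = F^(5)(0)/5! = 2/15.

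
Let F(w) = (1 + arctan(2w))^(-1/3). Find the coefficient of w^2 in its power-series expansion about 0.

Substitute the inner expansion into the outer series and collect powers.
F(0) = 1
F′(0) = -2/3
F′′(0) = 16/9
So c_2 = F′′(0)/2! = 8/9.

8/9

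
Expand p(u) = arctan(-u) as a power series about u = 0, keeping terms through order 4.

u^3/3 - u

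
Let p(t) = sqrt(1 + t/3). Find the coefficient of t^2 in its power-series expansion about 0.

-1/72

[t^0] = 1;  [t^1] = 1/6;  [t^2] = -1/72.
So c_2 = p′′(0)/2! = -1/72.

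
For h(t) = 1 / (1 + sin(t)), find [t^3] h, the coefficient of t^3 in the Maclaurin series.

Expand as Σ (-1)^k u^k with u equal to the inner function's series.
[t^0] = 1;  [t^1] = -1;  [t^2] = 1;  [t^3] = -5/6.

-5/6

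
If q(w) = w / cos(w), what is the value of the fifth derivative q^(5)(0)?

25

Write the quotient as an unknown series and match coefficients against numerator = denominator · series.
From the series, [w^5] q = 5/24; multiply by 5! = 120 to get 25.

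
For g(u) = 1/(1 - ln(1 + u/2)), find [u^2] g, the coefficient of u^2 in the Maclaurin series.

1/8

Compose series: expand the inner function first, then feed it into the outer expansion.
[u^0] = 1;  [u^1] = 1/2;  [u^2] = 1/8.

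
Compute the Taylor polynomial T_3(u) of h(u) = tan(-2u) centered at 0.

-8*u^3/3 - 2*u

h(0) = 0
h′(0) = -2
h′′(0) = 0
h′′′(0) = -16
Dividing each by k! gives the coefficients c_0, ..., c_3.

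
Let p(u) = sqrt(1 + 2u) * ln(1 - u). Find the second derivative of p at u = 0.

Expand each factor separately, then convolve coefficients.
The coefficient of u^2 in the expansion is -3/2, so p′′(0) = 2! * (-3/2) = -3.

-3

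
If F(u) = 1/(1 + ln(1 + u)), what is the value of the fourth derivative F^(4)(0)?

Compose series: expand the inner function first, then feed it into the outer expansion.
The coefficient of u^4 in the expansion is 11/3, so F^(4)(0) = 4! * (11/3) = 88.

88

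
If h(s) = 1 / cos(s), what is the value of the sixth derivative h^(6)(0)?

61

Invert the denominator's series and multiply.
The coefficient of s^6 in the expansion is 61/720, so h^(6)(0) = 6! * (61/720) = 61.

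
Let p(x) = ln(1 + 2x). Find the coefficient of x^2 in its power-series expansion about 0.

-2

[x^0] = 0;  [x^1] = 2;  [x^2] = -2.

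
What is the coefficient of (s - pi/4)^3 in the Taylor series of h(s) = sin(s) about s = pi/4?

-sqrt(2)/12

Apply the Taylor formula c_k = f^(k)(a)/k!.
So c_3 = h′′′(pi/4)/3! = -sqrt(2)/12.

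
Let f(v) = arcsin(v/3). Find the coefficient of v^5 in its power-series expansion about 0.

1/3240

Compute the successive derivatives at the expansion point and divide by k!.
So c_5 = f^(5)(0)/5! = 1/3240.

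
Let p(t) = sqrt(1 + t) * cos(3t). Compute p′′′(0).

-105/8

Multiply the two series term by term and collect like powers.
From the series, [t^3] p = -35/16; multiply by 3! = 6 to get -105/8.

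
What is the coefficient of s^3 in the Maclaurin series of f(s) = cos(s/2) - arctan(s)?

Combine the two series term by term.
f(0) = 1
f′(0) = -1
f′′(0) = -1/4
f′′′(0) = 2
So c_3 = f′′′(0)/3! = 1/3.

1/3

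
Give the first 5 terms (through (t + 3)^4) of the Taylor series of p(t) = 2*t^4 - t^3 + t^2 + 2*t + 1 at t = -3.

2*(t + 3)^4 - 25*(t + 3)^3 + 118*(t + 3)^2 - 247*(t + 3) + 193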